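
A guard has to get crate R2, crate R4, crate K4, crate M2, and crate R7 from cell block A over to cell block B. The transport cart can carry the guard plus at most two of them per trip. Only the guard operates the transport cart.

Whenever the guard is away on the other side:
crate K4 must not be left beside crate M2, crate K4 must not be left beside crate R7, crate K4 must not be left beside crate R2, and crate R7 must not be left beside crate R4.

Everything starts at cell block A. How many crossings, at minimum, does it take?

Counting alone: the guard can take at most 2 across per trip to cell block B, so moving all 5 needs at least 3 loaded trips out, with a return between consecutive ones — at least 5 crossings.
The plan below uses exactly 5 crossings, so it is optimal:
1. Guard goes to cell block B with crate K4 and crate R4.
2. Guard goes back to cell block A alone.
3. Guard goes to cell block B with crate M2 and crate R2.
4. Guard goes back to cell block A with crate K4.
5. Guard goes to cell block B with crate K4 and crate R7.

5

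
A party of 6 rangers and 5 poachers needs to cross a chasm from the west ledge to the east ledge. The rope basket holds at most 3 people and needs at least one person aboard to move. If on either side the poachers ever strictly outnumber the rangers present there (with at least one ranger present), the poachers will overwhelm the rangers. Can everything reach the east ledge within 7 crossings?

Counting alone: each trip to the east ledge takes at most 3 across and each return brings at least 1 back, so after t trips out (and t−1 returns) at most 3t − (t−1) of the 11 are across; that first reaches 11 at t = 5, so at least 9 crossings are needed.
Since 7 < 9, 7 crossings cannot be enough. (The shortest complete plan in fact takes 9:)
1. 3 poachers → the east ledge.  (the west ledge: 6R 2P; the east ledge: 0R 3P)
2. 1 poacher ← the west ledge.  (the west ledge: 6R 3P; the east ledge: 0R 2P)
3. 3 rangers → the east ledge.  (the west ledge: 3R 3P; the east ledge: 3R 2P)
4. 1 ranger ← the west ledge.  (the west ledge: 4R 3P; the east ledge: 2R 2P)
5. 2 rangers and 1 poacher → the east ledge.  (the west ledge: 2R 2P; the east ledge: 4R 3P)
6. 1 ranger ← the west ledge.  (the west ledge: 3R 2P; the east ledge: 3R 3P)
7. 2 rangers and 1 poacher → the east ledge.  (the west ledge: 1R 1P; the east ledge: 5R 4P)
8. 1 ranger ← the west ledge.  (the west ledge: 2R 1P; the east ledge: 4R 4P)
9. 2 rangers and 1 poacher → the east ledge.  (the west ledge: 0R 0P; the east ledge: 6R 5P)

No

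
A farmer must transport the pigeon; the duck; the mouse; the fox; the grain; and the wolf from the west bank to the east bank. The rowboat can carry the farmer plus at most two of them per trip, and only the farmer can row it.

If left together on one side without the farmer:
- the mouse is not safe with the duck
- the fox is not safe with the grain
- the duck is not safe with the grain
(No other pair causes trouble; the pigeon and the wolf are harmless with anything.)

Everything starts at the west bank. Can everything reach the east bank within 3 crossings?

No

Counting alone: the farmer can take at most 2 across per trip to the east bank, so moving all 6 needs at least 3 loaded trips out, with a return between consecutive ones — at least 5 crossings.
Since 3 < 5, 3 crossings cannot be enough. (The shortest complete plan in fact takes 5:)
1. Farmer goes to the east bank with the duck and the fox.
2. Farmer goes back to the west bank alone.
3. Farmer goes to the east bank with the pigeon and the wolf.
4. Farmer goes back to the west bank alone.
5. Farmer goes to the east bank with the grain and the mouse.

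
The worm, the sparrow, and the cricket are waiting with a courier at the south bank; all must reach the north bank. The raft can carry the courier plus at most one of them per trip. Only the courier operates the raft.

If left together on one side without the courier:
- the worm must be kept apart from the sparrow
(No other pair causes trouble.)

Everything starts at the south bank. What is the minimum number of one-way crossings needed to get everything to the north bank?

Counting alone: the courier can take at most 1 across per trip to the north bank, so moving all 3 needs at least 3 loaded trips out, with a return between consecutive ones — at least 5 crossings.
The plan below uses exactly 5 crossings, so it is optimal:
1. Courier goes to the north bank with the worm.  [the south bank: the cricket, the sparrow | the north bank: the worm]
2. Courier goes back to the south bank alone.  [the south bank: the cricket, the sparrow | the north bank: the worm]
3. Courier goes to the north bank with the cricket.  [the south bank: the sparrow | the north bank: the cricket, the worm]
4. Courier goes back to the south bank alone.  [the south bank: the sparrow | the north bank: the cricket, the worm]
5. Courier goes to the north bank with the sparrow.  [the south bank: — | the north bank: the cricket, the sparrow, the worm]

5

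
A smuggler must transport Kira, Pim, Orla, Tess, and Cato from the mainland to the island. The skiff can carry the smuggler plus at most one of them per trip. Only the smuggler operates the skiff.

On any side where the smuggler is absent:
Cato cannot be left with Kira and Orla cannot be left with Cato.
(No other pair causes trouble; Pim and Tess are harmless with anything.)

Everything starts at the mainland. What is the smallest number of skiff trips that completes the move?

11

Counting alone: the smuggler can take at most 1 across per trip to the island, so moving all 5 needs at least 5 loaded trips out, with a return between consecutive ones — at least 9 crossings.
The safety rule pushes this higher. Following every safe sequence of crossings, the most of the 5 that can be at the island as the skiff arrives there on crossing 9 is 4 — never all 5.
So no plan with fewer than 11 crossings exists, and this one achieves 11:
1. Smuggler goes to the island with Cato.
2. Smuggler goes back to the mainland alone.
3. Smuggler goes to the island with Kira.
4. Smuggler goes back to the mainland with Cato.
5. Smuggler goes to the island with Orla.
6. Smuggler goes back to the mainland alone.
7. Smuggler goes to the island with Pim.
8. Smuggler goes back to the mainland alone.
9. Smuggler goes to the island with Tess.
10. Smuggler goes back to the mainland alone.
11. Smuggler goes to the island with Cato.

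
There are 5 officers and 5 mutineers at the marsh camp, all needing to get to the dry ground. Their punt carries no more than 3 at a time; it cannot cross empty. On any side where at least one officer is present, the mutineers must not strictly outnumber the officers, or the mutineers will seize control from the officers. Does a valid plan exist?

Yes

1. 2 mutineers → the dry ground.  (the marsh camp: 5O 3M; the dry ground: 0O 2M)
2. 1 mutineer ← the marsh camp.  (the marsh camp: 5O 4M; the dry ground: 0O 1M)
3. 3 mutineers → the dry ground.  (the marsh camp: 5O 1M; the dry ground: 0O 4M)
4. 1 mutineer ← the marsh camp.  (the marsh camp: 5O 2M; the dry ground: 0O 3M)
5. 3 officers → the dry ground.  (the marsh camp: 2O 2M; the dry ground: 3O 3M)
6. 1 officer and 1 mutineer ← the marsh camp.  (the marsh camp: 3O 3M; the dry ground: 2O 2M)
7. 3 officers → the dry ground.  (the marsh camp: 0O 3M; the dry ground: 5O 2M)
8. 1 mutineer ← the marsh camp.  (the marsh camp: 0O 4M; the dry ground: 5O 1M)
9. 2 mutineers → the dry ground.  (the marsh camp: 0O 2M; the dry ground: 5O 3M)
10. 1 mutineer ← the marsh camp.  (the marsh camp: 0O 3M; the dry ground: 5O 2M)
11. 3 mutineers → the dry ground.  (the marsh camp: 0O 0M; the dry ground: 5O 5M)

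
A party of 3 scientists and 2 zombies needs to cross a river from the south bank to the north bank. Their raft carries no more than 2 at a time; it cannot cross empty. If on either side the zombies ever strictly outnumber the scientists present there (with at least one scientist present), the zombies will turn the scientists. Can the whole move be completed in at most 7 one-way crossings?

Yes — this plan uses 7 crossings (≤ 7):
1. 2 zombies → the north bank.  (the south bank: 3S 0Z; the north bank: 0S 2Z)
2. 1 zombie ← the south bank.  (the south bank: 3S 1Z; the north bank: 0S 1Z)
3. 2 scientists → the north bank.  (the south bank: 1S 1Z; the north bank: 2S 1Z)
4. 1 scientist ← the south bank.  (the south bank: 2S 1Z; the north bank: 1S 1Z)
5. 1 scientist and 1 zombie → the north bank.  (the south bank: 1S 0Z; the north bank: 2S 2Z)
6. 1 zombie ← the south bank.  (the south bank: 1S 1Z; the north bank: 2S 1Z)
7. 1 scientist and 1 zombie → the north bank.  (the south bank: 0S 0Z; the north bank: 3S 2Z)

Yes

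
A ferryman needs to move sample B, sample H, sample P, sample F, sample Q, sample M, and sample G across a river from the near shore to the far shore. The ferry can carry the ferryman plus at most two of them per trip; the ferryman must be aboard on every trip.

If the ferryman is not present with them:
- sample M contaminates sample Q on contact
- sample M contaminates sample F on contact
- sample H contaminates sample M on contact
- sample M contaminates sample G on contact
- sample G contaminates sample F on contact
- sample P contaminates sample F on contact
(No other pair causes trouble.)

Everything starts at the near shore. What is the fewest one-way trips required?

Counting alone: the ferryman can take at most 2 across per trip to the far shore, so moving all 7 needs at least 4 loaded trips out, with a return between consecutive ones — at least 7 crossings.
The safety rule pushes this higher. Following every safe sequence of crossings, the most of the 7 that can be at the far shore as the ferry arrives there on crossings 7, 9 is 5, 6 respectively — never all 7.
So no plan with fewer than 11 crossings exists, and this one achieves 11:
1. Ferryman goes to the far shore with sample F and sample M.
2. Ferryman goes back to the near shore with sample F.
3. Ferryman goes to the far shore with sample B and sample F.
4. Ferryman goes back to the near shore with sample F.
5. Ferryman goes to the far shore with sample F and sample H.
6. Ferryman goes back to the near shore with sample M.
7. Ferryman goes to the far shore with sample M and sample Q.
8. Ferryman goes back to the near shore with sample M.
9. Ferryman goes to the far shore with sample G and sample P.
10. Ferryman goes back to the near shore with sample F.
11. Ferryman goes to the far shore with sample F and sample M.

11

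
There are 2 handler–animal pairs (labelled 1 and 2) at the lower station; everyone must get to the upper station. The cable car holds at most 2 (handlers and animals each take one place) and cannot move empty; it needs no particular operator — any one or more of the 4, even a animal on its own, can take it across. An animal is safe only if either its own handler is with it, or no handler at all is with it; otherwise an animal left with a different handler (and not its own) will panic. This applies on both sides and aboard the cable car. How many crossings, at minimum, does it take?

5

Counting alone: each trip to the upper station takes at most 2 across and each return brings at least 1 back, so after t trips out (and t−1 returns) at most 2t − (t−1) of the 4 are across; that first reaches 4 at t = 3, so at least 5 crossings are needed.
The plan below uses exactly 5 crossings, so it is optimal:
1. animal 1 and handler 1 cross → the upper station.
2. handler 1 crosses ← the lower station.
3. handler 1 and handler 2 cross → the upper station.
4. handler 2 crosses ← the lower station.
5. animal 2 and handler 2 cross → the upper station.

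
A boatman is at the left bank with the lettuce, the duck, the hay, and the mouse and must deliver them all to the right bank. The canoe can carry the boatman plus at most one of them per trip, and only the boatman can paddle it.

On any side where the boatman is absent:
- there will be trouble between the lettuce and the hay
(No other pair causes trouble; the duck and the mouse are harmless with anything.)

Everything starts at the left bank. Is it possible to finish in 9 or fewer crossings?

Yes

Yes — this plan uses 7 crossings (≤ 9):
1. Boatman goes to the right bank with the lettuce.  [the left bank: the duck, the hay, the mouse | the right bank: the lettuce]
2. Boatman goes back to the left bank alone.  [the left bank: the duck, the hay, the mouse | the right bank: the lettuce]
3. Boatman goes to the right bank with the duck.  [the left bank: the hay, the mouse | the right bank: the duck, the lettuce]
4. Boatman goes back to the left bank alone.  [the left bank: the hay, the mouse | the right bank: the duck, the lettuce]
5. Boatman goes to the right bank with the mouse.  [the left bank: the hay | the right bank: the duck, the lettuce, the mouse]
6. Boatman goes back to the left bank alone.  [the left bank: the hay | the right bank: the duck, the lettuce, the mouse]
7. Boatman goes to the right bank with the hay.  [the left bank: — | the right bank: the duck, the hay, the lettuce, the mouse]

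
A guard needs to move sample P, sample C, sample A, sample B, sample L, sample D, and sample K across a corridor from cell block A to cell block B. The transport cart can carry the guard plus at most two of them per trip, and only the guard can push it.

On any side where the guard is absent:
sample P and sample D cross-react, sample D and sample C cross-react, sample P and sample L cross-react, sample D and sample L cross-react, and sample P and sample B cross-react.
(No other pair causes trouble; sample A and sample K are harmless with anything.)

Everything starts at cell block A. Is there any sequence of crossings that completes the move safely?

Yes

1. Guard goes to cell block B with sample D and sample P.
2. Guard goes back to cell block A with sample P.
3. Guard goes to cell block B with sample C and sample P.
4. Guard goes back to cell block A with sample D.
5. Guard goes to cell block B with sample A and sample L.
6. Guard goes back to cell block A with sample P.
7. Guard goes to cell block B with sample B and sample P.
8. Guard goes back to cell block A with sample P.
9. Guard goes to cell block B with sample K and sample P.
10. Guard goes back to cell block A with sample P.
11. Guard goes to cell block B with sample D and sample P.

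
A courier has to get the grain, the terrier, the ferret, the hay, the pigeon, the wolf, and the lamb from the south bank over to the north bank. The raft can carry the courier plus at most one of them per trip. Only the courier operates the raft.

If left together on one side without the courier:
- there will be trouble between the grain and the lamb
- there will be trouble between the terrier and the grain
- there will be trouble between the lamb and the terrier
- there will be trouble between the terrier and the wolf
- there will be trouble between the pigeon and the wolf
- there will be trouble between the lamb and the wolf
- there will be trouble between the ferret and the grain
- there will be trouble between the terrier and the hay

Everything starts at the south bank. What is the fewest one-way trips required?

impossible

Whatever the first load, the items left behind include a forbidden pair without the courier. No opening move is safe, so no plan exists.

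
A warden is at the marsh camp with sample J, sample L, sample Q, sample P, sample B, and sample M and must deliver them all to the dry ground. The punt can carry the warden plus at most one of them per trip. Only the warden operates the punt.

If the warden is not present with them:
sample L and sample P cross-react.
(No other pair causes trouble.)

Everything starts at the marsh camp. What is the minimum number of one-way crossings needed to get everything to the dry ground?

Counting alone: the warden can take at most 1 across per trip to the dry ground, so moving all 6 needs at least 6 loaded trips out, with a return between consecutive ones — at least 11 crossings.
The plan below uses exactly 11 crossings, so it is optimal:
1. Warden goes to the dry ground with sample L.
2. Warden goes back to the marsh camp alone.
3. Warden goes to the dry ground with sample J.
4. Warden goes back to the marsh camp alone.
5. Warden goes to the dry ground with sample Q.
6. Warden goes back to the marsh camp alone.
7. Warden goes to the dry ground with sample B.
8. Warden goes back to the marsh camp alone.
9. Warden goes to the dry ground with sample M.
10. Warden goes back to the marsh camp alone.
11. Warden goes to the dry ground with sample P.

11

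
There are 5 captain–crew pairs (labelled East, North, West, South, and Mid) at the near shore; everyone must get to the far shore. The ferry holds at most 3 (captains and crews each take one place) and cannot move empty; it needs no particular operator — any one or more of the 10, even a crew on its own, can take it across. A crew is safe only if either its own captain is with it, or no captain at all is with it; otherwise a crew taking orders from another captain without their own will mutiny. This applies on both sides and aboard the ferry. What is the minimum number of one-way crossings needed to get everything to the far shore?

11

Counting alone: each trip to the far shore takes at most 3 across and each return brings at least 1 back, so after t trips out (and t−1 returns) at most 3t − (t−1) of the 10 are across; that first reaches 10 at t = 5, so at least 9 crossings are needed.
The safety rule pushes this higher. Following every safe sequence of crossings, the most of the 10 that can be at the far shore as the ferry arrives there on crossing 9 is 9 — never all 10.
So no plan with fewer than 11 crossings exists, and this one achieves 11:
1. captain East and crew East cross → the far shore.
2. captain East crosses ← the near shore.
3. crew North, crew South, and crew West cross → the far shore.
4. crew East crosses ← the near shore.
5. captain North, captain South, and captain West cross → the far shore.
6. captain North and crew North cross ← the near shore.
7. captain East, captain Mid, and captain North cross → the far shore.
8. crew West crosses ← the near shore.
9. crew East and crew North cross → the far shore.
10. crew East crosses ← the near shore.
11. crew East, crew Mid, and crew West cross → the far shore.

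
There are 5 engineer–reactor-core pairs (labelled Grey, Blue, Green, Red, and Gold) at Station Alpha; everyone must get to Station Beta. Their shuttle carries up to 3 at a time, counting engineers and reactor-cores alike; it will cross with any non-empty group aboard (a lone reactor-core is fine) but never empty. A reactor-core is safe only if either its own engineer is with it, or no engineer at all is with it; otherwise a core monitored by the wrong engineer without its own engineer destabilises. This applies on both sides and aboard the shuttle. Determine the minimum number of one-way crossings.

11

Counting alone: each trip to Station Beta takes at most 3 across and each return brings at least 1 back, so after t trips out (and t−1 returns) at most 3t − (t−1) of the 10 are across; that first reaches 10 at t = 5, so at least 9 crossings are needed.
The safety rule pushes this higher. Following every safe sequence of crossings, the most of the 10 that can be at Station Beta as the shuttle arrives there on crossing 9 is 9 — never all 10.
So no plan with fewer than 11 crossings exists, and this one achieves 11:
1. engineer Grey and reactor-core Grey cross → Station Beta.
2. engineer Grey crosses ← Station Alpha.
3. reactor-core Blue, reactor-core Green, and reactor-core Red cross → Station Beta.
4. reactor-core Grey crosses ← Station Alpha.
5. engineer Blue, engineer Green, and engineer Red cross → Station Beta.
6. engineer Blue and reactor-core Blue cross ← Station Alpha.
7. engineer Blue, engineer Gold, and engineer Grey cross → Station Beta.
8. reactor-core Green crosses ← Station Alpha.
9. reactor-core Blue and reactor-core Grey cross → Station Beta.
10. reactor-core Grey crosses ← Station Alpha.
11. reactor-core Gold, reactor-core Green, and reactor-core Grey cross → Station Beta.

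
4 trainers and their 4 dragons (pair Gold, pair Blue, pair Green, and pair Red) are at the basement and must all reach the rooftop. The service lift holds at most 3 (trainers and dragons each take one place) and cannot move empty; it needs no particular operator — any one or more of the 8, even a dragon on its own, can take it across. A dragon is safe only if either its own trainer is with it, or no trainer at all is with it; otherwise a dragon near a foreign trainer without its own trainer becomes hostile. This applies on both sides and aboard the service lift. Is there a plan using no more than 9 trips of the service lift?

Yes

Yes — this plan uses 9 crossings (≤ 9):
1. dragon Gold and trainer Gold cross → the rooftop.
2. trainer Gold crosses ← the basement.
3. dragon Blue, trainer Blue, and trainer Gold cross → the rooftop.
4. dragon Gold and trainer Gold cross ← the basement.
5. trainer Gold, trainer Green, and trainer Red cross → the rooftop.
6. dragon Blue crosses ← the basement.
7. dragon Blue and dragon Gold cross → the rooftop.
8. dragon Gold crosses ← the basement.
9. dragon Gold, dragon Green, and dragon Red cross → the rooftop.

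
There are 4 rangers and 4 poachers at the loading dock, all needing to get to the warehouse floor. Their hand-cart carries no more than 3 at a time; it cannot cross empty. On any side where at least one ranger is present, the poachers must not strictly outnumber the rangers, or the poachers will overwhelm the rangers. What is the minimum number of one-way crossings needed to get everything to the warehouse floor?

9

Counting alone: each trip to the warehouse floor takes at most 3 across and each return brings at least 1 back, so after t trips out (and t−1 returns) at most 3t − (t−1) of the 8 are across; that first reaches 8 at t = 4, so at least 7 crossings are needed.
The safety rule pushes this higher. Following every safe sequence of crossings, the most of the 8 that can be at the warehouse floor as the hand-cart arrives there on crossing 7 is 7 — never all 8.
So no plan with fewer than 9 crossings exists, and this one achieves 9:
1. 2 poachers → the warehouse floor.  (the loading dock: 4R 2P; the warehouse floor: 0R 2P)
2. 1 poacher ← the loading dock.  (the loading dock: 4R 3P; the warehouse floor: 0R 1P)
3. 3 poachers → the warehouse floor.  (the loading dock: 4R 0P; the warehouse floor: 0R 4P)
4. 1 poacher ← the loading dock.  (the loading dock: 4R 1P; the warehouse floor: 0R 3P)
5. 3 rangers → the warehouse floor.  (the loading dock: 1R 1P; the warehouse floor: 3R 3P)
6. 1 ranger and 1 poacher ← the loading dock.  (the loading dock: 2R 2P; the warehouse floor: 2R 2P)
7. 2 rangers → the warehouse floor.  (the loading dock: 0R 2P; the warehouse floor: 4R 2P)
8. 1 poacher ← the loading dock.  (the loading dock: 0R 3P; the warehouse floor: 4R 1P)
9. 3 poachers → the warehouse floor.  (the loading dock: 0R 0P; the warehouse floor: 4R 4P)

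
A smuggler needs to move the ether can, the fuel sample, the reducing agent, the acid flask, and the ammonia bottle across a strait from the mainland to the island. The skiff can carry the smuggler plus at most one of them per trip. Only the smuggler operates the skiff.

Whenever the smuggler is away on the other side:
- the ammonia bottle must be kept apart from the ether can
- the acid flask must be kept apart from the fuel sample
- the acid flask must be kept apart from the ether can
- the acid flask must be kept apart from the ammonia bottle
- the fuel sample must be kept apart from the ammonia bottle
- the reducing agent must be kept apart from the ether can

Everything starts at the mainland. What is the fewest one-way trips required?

impossible

Whatever the first load, the items left behind include a forbidden pair without the smuggler. No opening move is safe, so no plan exists.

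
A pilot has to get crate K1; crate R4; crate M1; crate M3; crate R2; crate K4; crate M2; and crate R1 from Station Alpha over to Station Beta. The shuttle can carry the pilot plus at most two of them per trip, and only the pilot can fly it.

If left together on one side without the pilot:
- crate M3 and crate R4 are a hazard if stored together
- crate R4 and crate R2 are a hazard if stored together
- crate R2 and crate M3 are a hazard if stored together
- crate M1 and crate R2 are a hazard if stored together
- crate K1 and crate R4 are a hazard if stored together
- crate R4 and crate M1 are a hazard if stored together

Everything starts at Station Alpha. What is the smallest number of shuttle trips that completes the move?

13

Counting alone: the pilot can take at most 2 across per trip to Station Beta, so moving all 8 needs at least 4 loaded trips out, with a return between consecutive ones — at least 7 crossings.
The safety rule pushes this higher. Following every safe sequence of crossings, the most of the 8 that can be at Station Beta as the shuttle arrives there on crossings 7, 9, 11 is 5, 6, 7 respectively — never all 8.
So no plan with fewer than 13 crossings exists, and this one achieves 13:
1. Pilot goes to Station Beta with crate R2 and crate R4.  [Station Alpha: crate K1, crate K4, crate M1, crate M2, crate M3, crate R1 | Station Beta: crate R2, crate R4]
2. Pilot goes back to Station Alpha with crate R4.  [Station Alpha: crate K1, crate K4, crate M1, crate M2, crate M3, crate R1, crate R4 | Station Beta: crate R2]
3. Pilot goes to Station Beta with crate K1 and crate R4.  [Station Alpha: crate K4, crate M1, crate M2, crate M3, crate R1 | Station Beta: crate K1, crate R2, crate R4]
4. Pilot goes back to Station Alpha with crate R4.  [Station Alpha: crate K4, crate M1, crate M2, crate M3, crate R1, crate R4 | Station Beta: crate K1, crate R2]
5. Pilot goes to Station Beta with crate K4 and crate R4.  [Station Alpha: crate M1, crate M2, crate M3, crate R1 | Station Beta: crate K1, crate K4, crate R2, crate R4]
6. Pilot goes back to Station Alpha with crate R4.  [Station Alpha: crate M1, crate M2, crate M3, crate R1, crate R4 | Station Beta: crate K1, crate K4, crate R2]
7. Pilot goes to Station Beta with crate M2 and crate R4.  [Station Alpha: crate M1, crate M3, crate R1 | Station Beta: crate K1, crate K4, crate M2, crate R2, crate R4]
8. Pilot goes back to Station Alpha with crate R4.  [Station Alpha: crate M1, crate M3, crate R1, crate R4 | Station Beta: crate K1, crate K4, crate M2, crate R2]
9. Pilot goes to Station Beta with crate R1 and crate R4.  [Station Alpha: crate M1, crate M3 | Station Beta: crate K1, crate K4, crate M2, crate R1, crate R2, crate R4]
10. Pilot goes back to Station Alpha with crate R4.  [Station Alpha: crate M1, crate M3, crate R4 | Station Beta: crate K1, crate K4, crate M2, crate R1, crate R2]
11. Pilot goes to Station Beta with crate M1 and crate M3.  [Station Alpha: crate R4 | Station Beta: crate K1, crate K4, crate M1, crate M2, crate M3, crate R1, crate R2]
12. Pilot goes back to Station Alpha with crate R2.  [Station Alpha: crate R2, crate R4 | Station Beta: crate K1, crate K4, crate M1, crate M2, crate M3, crate R1]
13. Pilot goes to Station Beta with crate R2 and crate R4.  [Station Alpha: — | Station Beta: crate K1, crate K4, crate M1, crate M2, crate M3, crate R1, crate R2, crate R4]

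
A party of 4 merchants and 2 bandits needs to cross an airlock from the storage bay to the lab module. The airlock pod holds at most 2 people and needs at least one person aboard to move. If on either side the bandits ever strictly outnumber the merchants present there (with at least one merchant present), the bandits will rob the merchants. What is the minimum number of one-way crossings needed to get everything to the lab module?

Counting alone: each trip to the lab module takes at most 2 across and each return brings at least 1 back, so after t trips out (and t−1 returns) at most 2t − (t−1) of the 6 are across; that first reaches 6 at t = 5, so at least 9 crossings are needed.
The plan below uses exactly 9 crossings, so it is optimal:
1. 2 bandits → the lab module.  (the storage bay: 4M 0B; the lab module: 0M 2B)
2. 1 bandit ← the storage bay.  (the storage bay: 4M 1B; the lab module: 0M 1B)
3. 2 merchants → the lab module.  (the storage bay: 2M 1B; the lab module: 2M 1B)
4. 1 bandit ← the storage bay.  (the storage bay: 2M 2B; the lab module: 2M 0B)
5. 2 bandits → the lab module.  (the storage bay: 2M 0B; the lab module: 2M 2B)
6. 1 bandit ← the storage bay.  (the storage bay: 2M 1B; the lab module: 2M 1B)
7. 1 merchant and 1 bandit → the lab module.  (the storage bay: 1M 0B; the lab module: 3M 2B)
8. 1 bandit ← the storage bay.  (the storage bay: 1M 1B; the lab module: 3M 1B)
9. 1 merchant and 1 bandit → the lab module.  (the storage bay: 0M 0B; the lab module: 4M 2B)

9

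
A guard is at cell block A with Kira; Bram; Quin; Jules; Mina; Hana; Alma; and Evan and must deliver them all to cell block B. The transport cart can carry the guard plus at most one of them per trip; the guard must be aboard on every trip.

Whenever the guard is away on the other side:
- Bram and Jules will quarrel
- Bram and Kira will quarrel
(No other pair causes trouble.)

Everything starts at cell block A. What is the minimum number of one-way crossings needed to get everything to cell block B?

17

Counting alone: the guard can take at most 1 across per trip to cell block B, so moving all 8 needs at least 8 loaded trips out, with a return between consecutive ones — at least 15 crossings.
The safety rule pushes this higher. Following every safe sequence of crossings, the most of the 8 that can be at cell block B as the transport cart arrives there on crossing 15 is 7 — never all 8.
So no plan with fewer than 17 crossings exists, and this one achieves 17:
1. Guard goes to cell block B with Bram.  [cell block A: Alma, Evan, Hana, Jules, Kira, Mina, Quin | cell block B: Bram]
2. Guard goes back to cell block A alone.  [cell block A: Alma, Evan, Hana, Jules, Kira, Mina, Quin | cell block B: Bram]
3. Guard goes to cell block B with Kira.  [cell block A: Alma, Evan, Hana, Jules, Mina, Quin | cell block B: Bram, Kira]
4. Guard goes back to cell block A with Bram.  [cell block A: Alma, Bram, Evan, Hana, Jules, Mina, Quin | cell block B: Kira]
5. Guard goes to cell block B with Jules.  [cell block A: Alma, Bram, Evan, Hana, Mina, Quin | cell block B: Jules, Kira]
6. Guard goes back to cell block A alone.  [cell block A: Alma, Bram, Evan, Hana, Mina, Quin | cell block B: Jules, Kira]
7. Guard goes to cell block B with Quin.  [cell block A: Alma, Bram, Evan, Hana, Mina | cell block B: Jules, Kira, Quin]
8. Guard goes back to cell block A alone.  [cell block A: Alma, Bram, Evan, Hana, Mina | cell block B: Jules, Kira, Quin]
9. Guard goes to cell block B with Mina.  [cell block A: Alma, Bram, Evan, Hana | cell block B: Jules, Kira, Mina, Quin]
10. Guard goes back to cell block A alone.  [cell block A: Alma, Bram, Evan, Hana | cell block B: Jules, Kira, Mina, Quin]
11. Guard goes to cell block B with Hana.  [cell block A: Alma, Bram, Evan | cell block B: Hana, Jules, Kira, Mina, Quin]
12. Guard goes back to cell block A alone.  [cell block A: Alma, Bram, Evan | cell block B: Hana, Jules, Kira, Mina, Quin]
13. Guard goes to cell block B with Alma.  [cell block A: Bram, Evan | cell block B: Alma, Hana, Jules, Kira, Mina, Quin]
14. Guard goes back to cell block A alone.  [cell block A: Bram, Evan | cell block B: Alma, Hana, Jules, Kira, Mina, Quin]
15. Guard goes to cell block B with Evan.  [cell block A: Bram | cell block B: Alma, Evan, Hana, Jules, Kira, Mina, Quin]
16. Guard goes back to cell block A alone.  [cell block A: Bram | cell block B: Alma, Evan, Hana, Jules, Kira, Mina, Quin]
17. Guard goes to cell block B with Bram.  [cell block A: — | cell block B: Alma, Bram, Evan, Hana, Jules, Kira, Mina, Quin]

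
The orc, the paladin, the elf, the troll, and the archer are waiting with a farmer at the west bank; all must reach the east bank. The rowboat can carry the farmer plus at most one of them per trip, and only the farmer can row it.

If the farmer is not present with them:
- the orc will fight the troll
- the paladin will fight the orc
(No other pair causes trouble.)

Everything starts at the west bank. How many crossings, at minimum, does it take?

11

Counting alone: the farmer can take at most 1 across per trip to the east bank, so moving all 5 needs at least 5 loaded trips out, with a return between consecutive ones — at least 9 crossings.
The safety rule pushes this higher. Following every safe sequence of crossings, the most of the 5 that can be at the east bank as the rowboat arrives there on crossing 9 is 4 — never all 5.
So no plan with fewer than 11 crossings exists, and this one achieves 11:
1. Farmer goes to the east bank with the orc.  [the west bank: the archer, the elf, the paladin, the troll | the east bank: the orc]
2. Farmer goes back to the west bank alone.  [the west bank: the archer, the elf, the paladin, the troll | the east bank: the orc]
3. Farmer goes to the east bank with the paladin.  [the west bank: the archer, the elf, the troll | the east bank: the orc, the paladin]
4. Farmer goes back to the west bank with the orc.  [the west bank: the archer, the elf, the orc, the troll | the east bank: the paladin]
5. Farmer goes to the east bank with the troll.  [the west bank: the archer, the elf, the orc | the east bank: the paladin, the troll]
6. Farmer goes back to the west bank alone.  [the west bank: the archer, the elf, the orc | the east bank: the paladin, the troll]
7. Farmer goes to the east bank with the elf.  [the west bank: the archer, the orc | the east bank: the elf, the paladin, the troll]
8. Farmer goes back to the west bank alone.  [the west bank: the archer, the orc | the east bank: the elf, the paladin, the troll]
9. Farmer goes to the east bank with the archer.  [the west bank: the orc | the east bank: the archer, the elf, the paladin, the troll]
10. Farmer goes back to the west bank alone.  [the west bank: the orc | the east bank: the archer, the elf, the paladin, the troll]
11. Farmer goes to the east bank with the orc.  [the west bank: — | the east bank: the archer, the elf, the orc, the paladin, the troll]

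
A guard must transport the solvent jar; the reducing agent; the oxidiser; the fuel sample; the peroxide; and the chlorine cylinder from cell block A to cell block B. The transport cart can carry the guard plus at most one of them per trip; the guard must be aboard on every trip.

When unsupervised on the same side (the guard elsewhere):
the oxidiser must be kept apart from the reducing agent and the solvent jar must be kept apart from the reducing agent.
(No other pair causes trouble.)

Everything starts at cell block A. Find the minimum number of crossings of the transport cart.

Counting alone: the guard can take at most 1 across per trip to cell block B, so moving all 6 needs at least 6 loaded trips out, with a return between consecutive ones — at least 11 crossings.
The safety rule pushes this higher. Following every safe sequence of crossings, the most of the 6 that can be at cell block B as the transport cart arrives there on crossing 11 is 5 — never all 6.
So no plan with fewer than 13 crossings exists, and this one achieves 13:
1. Guard goes to cell block B with the reducing agent.  [cell block A: the chlorine cylinder, the fuel sample, the oxidiser, the peroxide, the solvent jar | cell block B: the reducing agent]
2. Guard goes back to cell block A alone.  [cell block A: the chlorine cylinder, the fuel sample, the oxidiser, the peroxide, the solvent jar | cell block B: the reducing agent]
3. Guard goes to cell block B with the solvent jar.  [cell block A: the chlorine cylinder, the fuel sample, the oxidiser, the peroxide | cell block B: the reducing agent, the solvent jar]
4. Guard goes back to cell block A with the reducing agent.  [cell block A: the chlorine cylinder, the fuel sample, the oxidiser, the peroxide, the reducing agent | cell block B: the solvent jar]
5. Guard goes to cell block B with the oxidiser.  [cell block A: the chlorine cylinder, the fuel sample, the peroxide, the reducing agent | cell block B: the oxidiser, the solvent jar]
6. Guard goes back to cell block A alone.  [cell block A: the chlorine cylinder, the fuel sample, the peroxide, the reducing agent | cell block B: the oxidiser, the solvent jar]
7. Guard goes to cell block B with the fuel sample.  [cell block A: the chlorine cylinder, the peroxide, the reducing agent | cell block B: the fuel sample, the oxidiser, the solvent jar]
8. Guard goes back to cell block A alone.  [cell block A: the chlorine cylinder, the peroxide, the reducing agent | cell block B: the fuel sample, the oxidiser, the solvent jar]
9. Guard goes to cell block B with the peroxide.  [cell block A: the chlorine cylinder, the reducing agent | cell block B: the fuel sample, the oxidiser, the peroxide, the solvent jar]
10. Guard goes back to cell block A alone.  [cell block A: the chlorine cylinder, the reducing agent | cell block B: the fuel sample, the oxidiser, the peroxide, the solvent jar]
11. Guard goes to cell block B with the chlorine cylinder.  [cell block A: the reducing agent | cell block B: the chlorine cylinder, the fuel sample, the oxidiser, the peroxide, the solvent jar]
12. Guard goes back to cell block A alone.  [cell block A: the reducing agent | cell block B: the chlorine cylinder, the fuel sample, the oxidiser, the peroxide, the solvent jar]
13. Guard goes to cell block B with the reducing agent.  [cell block A: — | cell block B: the chlorine cylinder, the fuel sample, the oxidiser, the peroxide, the reducing agent, the solvent jar]

13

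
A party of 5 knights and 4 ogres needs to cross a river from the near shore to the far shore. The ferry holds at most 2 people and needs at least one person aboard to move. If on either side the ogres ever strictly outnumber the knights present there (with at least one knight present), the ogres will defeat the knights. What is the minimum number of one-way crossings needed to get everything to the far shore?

Counting alone: each trip to the far shore takes at most 2 across and each return brings at least 1 back, so after t trips out (and t−1 returns) at most 2t − (t−1) of the 9 are across; that first reaches 9 at t = 8, so at least 15 crossings are needed.
The plan below uses exactly 15 crossings, so it is optimal:
1. 2 ogres → the far shore.  (the near shore: 5K 2O; the far shore: 0K 2O)
2. 1 ogre ← the near shore.  (the near shore: 5K 3O; the far shore: 0K 1O)
3. 2 ogres → the far shore.  (the near shore: 5K 1O; the far shore: 0K 3O)
4. 1 ogre ← the near shore.  (the near shore: 5K 2O; the far shore: 0K 2O)
5. 2 knights → the far shore.  (the near shore: 3K 2O; the far shore: 2K 2O)
6. 1 ogre ← the near shore.  (the near shore: 3K 3O; the far shore: 2K 1O)
7. 1 knight and 1 ogre → the far shore.  (the near shore: 2K 2O; the far shore: 3K 2O)
8. 1 knight ← the near shore.  (the near shore: 3K 2O; the far shore: 2K 2O)
9. 1 knight and 1 ogre → the far shore.  (the near shore: 2K 1O; the far shore: 3K 3O)
10. 1 ogre ← the near shore.  (the near shore: 2K 2O; the far shore: 3K 2O)
11. 1 knight and 1 ogre → the far shore.  (the near shore: 1K 1O; the far shore: 4K 3O)
12. 1 knight ← the near shore.  (the near shore: 2K 1O; the far shore: 3K 3O)
13. 1 knight and 1 ogre → the far shore.  (the near shore: 1K 0O; the far shore: 4K 4O)
14. 1 ogre ← the near shore.  (the near shore: 1K 1O; the far shore: 4K 3O)
15. 1 knight and 1 ogre → the far shore.  (the near shore: 0K 0O; the far shore: 5K 4O)

15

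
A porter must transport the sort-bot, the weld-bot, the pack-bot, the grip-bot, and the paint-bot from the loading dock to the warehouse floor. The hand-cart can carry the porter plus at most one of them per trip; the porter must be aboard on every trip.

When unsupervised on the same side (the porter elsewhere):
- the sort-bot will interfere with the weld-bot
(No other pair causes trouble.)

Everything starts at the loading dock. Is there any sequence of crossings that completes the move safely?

1. Porter goes to the warehouse floor with the sort-bot.  [the loading dock: the grip-bot, the pack-bot, the paint-bot, the weld-bot | the warehouse floor: the sort-bot]
2. Porter goes back to the loading dock alone.  [the loading dock: the grip-bot, the pack-bot, the paint-bot, the weld-bot | the warehouse floor: the sort-bot]
3. Porter goes to the warehouse floor with the pack-bot.  [the loading dock: the grip-bot, the paint-bot, the weld-bot | the warehouse floor: the pack-bot, the sort-bot]
4. Porter goes back to the loading dock alone.  [the loading dock: the grip-bot, the paint-bot, the weld-bot | the warehouse floor: the pack-bot, the sort-bot]
5. Porter goes to the warehouse floor with the grip-bot.  [the loading dock: the paint-bot, the weld-bot | the warehouse floor: the grip-bot, the pack-bot, the sort-bot]
6. Porter goes back to the loading dock alone.  [the loading dock: the paint-bot, the weld-bot | the warehouse floor: the grip-bot, the pack-bot, the sort-bot]
7. Porter goes to the warehouse floor with the paint-bot.  [the loading dock: the weld-bot | the warehouse floor: the grip-bot, the pack-bot, the paint-bot, the sort-bot]
8. Porter goes back to the loading dock alone.  [the loading dock: the weld-bot | the warehouse floor: the grip-bot, the pack-bot, the paint-bot, the sort-bot]
9. Porter goes to the warehouse floor with the weld-bot.  [the loading dock: — | the warehouse floor: the grip-bot, the pack-bot, the paint-bot, the sort-bot, the weld-bot]

Yes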